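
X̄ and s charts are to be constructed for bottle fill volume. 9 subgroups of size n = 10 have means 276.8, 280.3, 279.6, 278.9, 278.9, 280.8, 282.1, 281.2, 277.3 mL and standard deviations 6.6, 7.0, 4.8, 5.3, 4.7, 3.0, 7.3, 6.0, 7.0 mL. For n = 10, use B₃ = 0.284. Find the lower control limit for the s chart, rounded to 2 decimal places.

1.63

s̄ = (6.6 + 7.0 + 4.8 + 5.3 + 4.7 + 3.0 + 7.3 + 6.0 + 7.0) / 9 = 5.7444
LCL_s = B₃·s̄ = 0.284 × 5.7444 = 1.6314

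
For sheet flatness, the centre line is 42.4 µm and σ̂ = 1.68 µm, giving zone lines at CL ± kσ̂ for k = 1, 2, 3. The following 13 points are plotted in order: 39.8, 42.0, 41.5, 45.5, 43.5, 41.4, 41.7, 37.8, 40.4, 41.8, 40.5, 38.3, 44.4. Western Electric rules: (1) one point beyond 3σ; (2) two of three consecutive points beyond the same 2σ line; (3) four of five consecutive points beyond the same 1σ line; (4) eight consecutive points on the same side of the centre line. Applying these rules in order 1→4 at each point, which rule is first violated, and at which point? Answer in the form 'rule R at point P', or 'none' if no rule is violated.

rule 3 at point 12

Zone of each point (C = within 1σ̂, B = 1σ̂–2σ̂, A = 2σ̂–3σ̂, * = beyond 3σ̂; sign = side of CL): 1:-B, 2:-C, 3:-C, 4:+B, 5:+C, 6:-C, 7:-C, 8:-A, 9:-B, 10:-C, 11:-B, 12:-A, 13:+B
Rule 3 (four of five consecutive points beyond the same 1σ limit) is satisfied at point 12.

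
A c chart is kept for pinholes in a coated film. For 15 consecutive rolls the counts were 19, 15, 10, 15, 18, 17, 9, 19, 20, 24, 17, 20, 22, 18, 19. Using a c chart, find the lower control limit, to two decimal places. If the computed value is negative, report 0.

c̄ = (19 + 15 + 10 + 15 + 18 + 17 + 9 + 19 + 20 + 24 + 17 + 20 + 22 + 18 + 19) / 15 = 262 / 15 = 17.4667
LCL = c̄ − 3√c̄ = 17.4667 − 3 × 4.1793 = 4.9287

4.93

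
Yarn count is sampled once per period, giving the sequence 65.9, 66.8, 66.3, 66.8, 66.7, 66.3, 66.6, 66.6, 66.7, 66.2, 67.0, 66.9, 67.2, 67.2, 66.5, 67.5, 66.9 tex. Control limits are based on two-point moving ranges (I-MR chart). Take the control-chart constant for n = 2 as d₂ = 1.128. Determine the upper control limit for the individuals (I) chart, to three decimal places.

67.842

X̄ = (65.9 + 66.8 + 66.3 + 66.8 + 66.7 + 66.3 + 66.6 + 66.6 + 66.7 + 66.2 + 67.0 + 66.9 + 67.2 + 67.2 + 66.5 + 67.5 + 66.9) / 17 = 66.7118
Moving ranges: 0.9, 0.5, 0.5, 0.1, 0.4, 0.3, 0.0, 0.1, 0.5, 0.8, 0.1, 0.3, 0.0, 0.7, 1.0, 0.6; M̄R̄ = 6.8000 / 16 = 0.4250
UCL = X̄ + 3·M̄R̄/d₂ = 66.7118 + 3 × 0.4250 / 1.128 = 67.8421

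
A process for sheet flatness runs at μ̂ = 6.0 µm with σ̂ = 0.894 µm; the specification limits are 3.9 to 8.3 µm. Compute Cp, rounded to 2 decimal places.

0.82

Cp = (USL − LSL) / (6σ̂) = (8.3 − 3.9) / (6 × 0.894) = 4.4000 / 5.3640 = 0.8203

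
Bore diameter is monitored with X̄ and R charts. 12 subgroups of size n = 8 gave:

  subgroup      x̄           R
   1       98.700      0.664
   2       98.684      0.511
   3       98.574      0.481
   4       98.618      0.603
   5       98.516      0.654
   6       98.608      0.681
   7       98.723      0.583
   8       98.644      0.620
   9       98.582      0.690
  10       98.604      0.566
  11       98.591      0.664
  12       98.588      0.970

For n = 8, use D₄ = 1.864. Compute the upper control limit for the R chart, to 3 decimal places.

R̄ = (0.664 + 0.511 + 0.481 + 0.603 + 0.654 + 0.681 + 0.583 + 0.620 + 0.690 + 0.566 + 0.664 + 0.970) / 12 = 7.6870 / 12 = 0.6406
UCL_R = D₄·R̄ = 1.864 × 0.6406 = 1.1940

1.194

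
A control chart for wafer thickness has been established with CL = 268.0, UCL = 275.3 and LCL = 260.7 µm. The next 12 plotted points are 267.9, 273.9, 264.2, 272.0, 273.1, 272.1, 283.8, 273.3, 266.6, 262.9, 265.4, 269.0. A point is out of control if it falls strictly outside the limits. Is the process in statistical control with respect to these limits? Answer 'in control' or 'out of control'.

Compare each point to [260.7, 275.3]: sample 7 = 283.8 > UCL.

out of control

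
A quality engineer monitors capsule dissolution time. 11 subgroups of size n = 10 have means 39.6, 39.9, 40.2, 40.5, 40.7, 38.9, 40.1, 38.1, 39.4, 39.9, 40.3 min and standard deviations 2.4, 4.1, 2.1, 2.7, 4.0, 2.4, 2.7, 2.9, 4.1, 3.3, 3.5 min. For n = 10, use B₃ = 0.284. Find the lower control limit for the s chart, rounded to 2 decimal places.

s̄ = (2.4 + 4.1 + 2.1 + 2.7 + 4.0 + 2.4 + 2.7 + 2.9 + 4.1 + 3.3 + 3.5) / 11 = 3.1091
LCL_s = B₃·s̄ = 0.284 × 3.1091 = 0.8830

0.88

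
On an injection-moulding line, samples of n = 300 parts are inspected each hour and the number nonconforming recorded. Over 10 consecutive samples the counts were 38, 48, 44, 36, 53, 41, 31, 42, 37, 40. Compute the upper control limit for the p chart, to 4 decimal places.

p̄ = Σdᵢ / (k·n) = 410 / (10 × 300) = 0.13667
UCL = p̄ + 3·√(p̄(1−p̄)/n) = 0.13667 + 3 × √(0.13667×0.86333/300) = 0.13667 + 3 × 0.01983 = 0.19616

0.1962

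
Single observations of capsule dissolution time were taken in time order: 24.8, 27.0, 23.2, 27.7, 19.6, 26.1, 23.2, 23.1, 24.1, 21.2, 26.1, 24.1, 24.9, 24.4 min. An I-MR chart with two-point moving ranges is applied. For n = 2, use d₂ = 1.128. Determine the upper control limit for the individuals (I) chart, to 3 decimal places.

X̄ = (24.8 + 27.0 + 23.2 + 27.7 + 19.6 + 26.1 + 23.2 + 23.1 + 24.1 + 21.2 + 26.1 + 24.1 + 24.9 + 24.4) / 14 = 24.2500
Moving ranges: 2.2, 3.8, 4.5, 8.1, 6.5, 2.9, 0.1, 1.0, 2.9, 4.9, 2.0, 0.8, 0.5; M̄R̄ = 40.2000 / 13 = 3.0923
UCL = X̄ + 3·M̄R̄/d₂ = 24.2500 + 3 × 3.0923 / 1.128 = 32.4742

32.474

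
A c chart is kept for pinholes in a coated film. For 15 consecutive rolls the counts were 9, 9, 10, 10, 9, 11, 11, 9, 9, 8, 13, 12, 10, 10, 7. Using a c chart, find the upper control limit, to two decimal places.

c̄ = (9 + 9 + 10 + 10 + 9 + 11 + 11 + 9 + 9 + 8 + 13 + 12 + 10 + 10 + 7) / 15 = 147 / 15 = 9.8000
UCL = c̄ + 3√c̄ = 9.8000 + 3 × √9.8000 = 9.8000 + 3 × 3.1305 = 19.1915

19.19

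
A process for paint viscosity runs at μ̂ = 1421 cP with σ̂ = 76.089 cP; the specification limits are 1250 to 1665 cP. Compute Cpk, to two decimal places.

Cpu = (USL − μ̂) / (3σ̂) = (1665 − 1421) / (3 × 76.089) = 1.0689; Cpl = (μ̂ − LSL) / (3σ̂) = (1421 − 1250) / (3 × 76.089) = 0.7491; Cpk = min(Cpu, Cpl) = 0.7491

0.75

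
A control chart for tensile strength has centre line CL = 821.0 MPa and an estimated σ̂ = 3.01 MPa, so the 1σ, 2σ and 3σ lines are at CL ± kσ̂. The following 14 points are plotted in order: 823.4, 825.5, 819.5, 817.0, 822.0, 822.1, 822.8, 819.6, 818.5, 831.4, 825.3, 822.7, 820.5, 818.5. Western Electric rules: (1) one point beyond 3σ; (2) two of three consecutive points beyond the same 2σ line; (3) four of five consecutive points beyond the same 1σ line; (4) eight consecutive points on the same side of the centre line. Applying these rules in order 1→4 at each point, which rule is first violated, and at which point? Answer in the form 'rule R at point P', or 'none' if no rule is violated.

Zone of each point (C = within 1σ̂, B = 1σ̂–2σ̂, A = 2σ̂–3σ̂, * = beyond 3σ̂; sign = side of CL): 1:+C, 2:+B, 3:-C, 4:-B, 5:+C, 6:+C, 7:+C, 8:-C, 9:-C, 10:+*, 11:+B, 12:+C, 13:-C, 14:-C
Rule 1 (one point beyond the 3σ limits) is satisfied at point 10.

rule 1 at point 10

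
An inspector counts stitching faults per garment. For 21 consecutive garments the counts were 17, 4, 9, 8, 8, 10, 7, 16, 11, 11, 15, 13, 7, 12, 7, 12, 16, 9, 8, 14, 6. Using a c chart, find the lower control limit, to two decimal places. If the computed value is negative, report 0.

c̄ = (17 + 4 + 9 + 8 + 8 + 10 + 7 + 16 + 11 + 11 + 15 + 13 + 7 + 12 + 7 + 12 + 16 + 9 + 8 + 14 + 6) / 21 = 220 / 21 = 10.4762
LCL = c̄ − 3√c̄ = 10.4762 − 3 × 3.2367 = 0.7661

0.77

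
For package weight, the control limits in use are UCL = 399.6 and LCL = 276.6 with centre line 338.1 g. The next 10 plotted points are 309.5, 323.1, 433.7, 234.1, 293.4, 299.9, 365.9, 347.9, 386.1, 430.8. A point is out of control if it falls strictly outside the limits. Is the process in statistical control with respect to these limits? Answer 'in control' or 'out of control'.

Compare each point to [276.6, 399.6]: sample 3 = 433.7 > UCL; sample 4 = 234.1 < LCL; sample 10 = 430.8 > UCL.

out of control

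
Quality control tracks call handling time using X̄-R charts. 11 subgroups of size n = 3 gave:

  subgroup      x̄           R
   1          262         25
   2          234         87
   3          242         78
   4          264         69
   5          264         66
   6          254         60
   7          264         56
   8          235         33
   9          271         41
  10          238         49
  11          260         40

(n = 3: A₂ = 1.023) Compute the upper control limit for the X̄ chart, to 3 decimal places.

X̄̄ = (262 + 234 + 242 + 264 + 264 + 254 + 264 + 235 + 271 + 238 + 260) / 11 = 2788.0000 / 11 = 253.4545
R̄ = (25 + 87 + 78 + 69 + 66 + 60 + 56 + 33 + 41 + 49 + 40) / 11 = 604.0000 / 11 = 54.9091
UCL = X̄̄ + A₂·R̄ = 253.4545 + 1.023 × 54.9091 = 309.6265

309.627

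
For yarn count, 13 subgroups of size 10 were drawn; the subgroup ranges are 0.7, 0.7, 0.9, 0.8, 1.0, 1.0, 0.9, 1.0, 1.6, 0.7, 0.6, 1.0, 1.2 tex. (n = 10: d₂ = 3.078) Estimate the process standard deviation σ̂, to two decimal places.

0.30

R̄ = (0.7 + 0.7 + 0.9 + 0.8 + 1.0 + 1.0 + 0.9 + 1.0 + 1.6 + 0.7 + 0.6 + 1.0 + 1.2) / 13 = 0.9308
σ̂ = R̄ / d₂ = 0.9308 / 3.078 = 0.3024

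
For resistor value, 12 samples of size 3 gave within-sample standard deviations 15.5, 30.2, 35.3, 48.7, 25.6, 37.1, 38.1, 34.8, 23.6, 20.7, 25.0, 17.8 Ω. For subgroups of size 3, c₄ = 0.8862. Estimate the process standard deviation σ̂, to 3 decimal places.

33.138

s̄ = (15.5 + 30.2 + 35.3 + 48.7 + 25.6 + 37.1 + 38.1 + 34.8 + 23.6 + 20.7 + 25.0 + 17.8) / 12 = 29.3667
σ̂ = s̄ / c₄ = 29.3667 / 0.8862 = 33.1377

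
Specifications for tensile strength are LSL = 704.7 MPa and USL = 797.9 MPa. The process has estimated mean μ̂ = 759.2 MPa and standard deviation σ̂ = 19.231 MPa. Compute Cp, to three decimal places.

Cp = (USL − LSL) / (6σ̂) = (797.9 − 704.7) / (6 × 19.231) = 93.2000 / 115.3860 = 0.8077

0.808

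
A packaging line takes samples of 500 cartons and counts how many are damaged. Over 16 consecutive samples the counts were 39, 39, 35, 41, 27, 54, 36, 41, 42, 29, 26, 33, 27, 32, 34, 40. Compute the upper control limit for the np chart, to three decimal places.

53.264

p̄ = Σdᵢ / (k·n) = 575 / (16 × 500) = 0.07187
UCL = np̄ + 3·√(np̄(1−p̄)) = 35.9375 + 3 × √(35.9375×0.92812) = 35.9375 + 3 × 5.7753 = 53.2635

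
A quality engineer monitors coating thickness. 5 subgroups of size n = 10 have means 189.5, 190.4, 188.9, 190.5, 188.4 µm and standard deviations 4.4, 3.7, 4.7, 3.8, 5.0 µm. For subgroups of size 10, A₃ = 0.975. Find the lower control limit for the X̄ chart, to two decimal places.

X̄̄ = (189.5 + 190.4 + 188.9 + 190.5 + 188.4) / 5 = 189.5400
s̄ = (4.4 + 3.7 + 4.7 + 3.8 + 5.0) / 5 = 4.3200
LCL = X̄̄ − A₃·s̄ = 189.5400 − 0.975 × 4.3200 = 185.3280

185.33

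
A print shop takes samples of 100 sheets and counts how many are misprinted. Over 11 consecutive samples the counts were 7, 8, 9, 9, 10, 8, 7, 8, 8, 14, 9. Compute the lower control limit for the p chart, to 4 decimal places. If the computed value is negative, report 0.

0.0031

p̄ = Σdᵢ / (k·n) = 97 / (11 × 100) = 0.08818
LCL = p̄ − 3·√(p̄(1−p̄)/n) = 0.08818 − 3 × 0.02836 = 0.00311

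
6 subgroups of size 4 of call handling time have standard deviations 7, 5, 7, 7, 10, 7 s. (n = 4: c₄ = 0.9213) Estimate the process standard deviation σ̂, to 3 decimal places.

s̄ = (7 + 5 + 7 + 7 + 10 + 7) / 6 = 7.1667
σ̂ = s̄ / c₄ = 7.1667 / 0.9213 = 7.7789

7.779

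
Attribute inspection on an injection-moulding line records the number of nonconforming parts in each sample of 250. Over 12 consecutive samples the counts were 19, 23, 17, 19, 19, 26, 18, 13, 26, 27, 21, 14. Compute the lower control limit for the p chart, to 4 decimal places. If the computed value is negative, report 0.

p̄ = Σdᵢ / (k·n) = 242 / (12 × 250) = 0.08067
LCL = p̄ − 3·√(p̄(1−p̄)/n) = 0.08067 − 3 × 0.01722 = 0.02900

0.0290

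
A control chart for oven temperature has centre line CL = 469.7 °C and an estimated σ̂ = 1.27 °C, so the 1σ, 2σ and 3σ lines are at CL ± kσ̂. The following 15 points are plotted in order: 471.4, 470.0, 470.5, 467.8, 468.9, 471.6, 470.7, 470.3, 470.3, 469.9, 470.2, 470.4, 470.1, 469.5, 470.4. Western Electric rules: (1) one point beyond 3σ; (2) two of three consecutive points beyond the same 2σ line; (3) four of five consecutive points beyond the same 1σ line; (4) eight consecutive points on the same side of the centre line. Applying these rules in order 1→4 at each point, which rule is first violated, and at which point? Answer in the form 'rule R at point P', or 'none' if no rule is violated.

rule 4 at point 13

Zone of each point (C = within 1σ̂, B = 1σ̂–2σ̂, A = 2σ̂–3σ̂, * = beyond 3σ̂; sign = side of CL): 1:+B, 2:+C, 3:+C, 4:-B, 5:-C, 6:+B, 7:+C, 8:+C, 9:+C, 10:+C, 11:+C, 12:+C, 13:+C, 14:-C, 15:+C
Rule 4 (eight consecutive points on the same side of the centre line) is satisfied at point 13.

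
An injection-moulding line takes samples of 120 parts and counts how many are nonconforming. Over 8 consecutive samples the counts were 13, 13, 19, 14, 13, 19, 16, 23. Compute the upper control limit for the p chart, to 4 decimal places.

p̄ = Σdᵢ / (k·n) = 130 / (8 × 120) = 0.13542
UCL = p̄ + 3·√(p̄(1−p̄)/n) = 0.13542 + 3 × √(0.13542×0.86458/120) = 0.13542 + 3 × 0.03124 = 0.22912

0.2291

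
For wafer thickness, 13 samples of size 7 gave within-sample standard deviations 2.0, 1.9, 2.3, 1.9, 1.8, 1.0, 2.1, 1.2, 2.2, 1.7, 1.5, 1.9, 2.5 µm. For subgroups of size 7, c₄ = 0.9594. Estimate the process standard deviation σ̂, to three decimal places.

1.924

s̄ = (2.0 + 1.9 + 2.3 + 1.9 + 1.8 + 1.0 + 2.1 + 1.2 + 2.2 + 1.7 + 1.5 + 1.9 + 2.5) / 13 = 1.8462
σ̂ = s̄ / c₄ = 1.8462 / 0.9594 = 1.9243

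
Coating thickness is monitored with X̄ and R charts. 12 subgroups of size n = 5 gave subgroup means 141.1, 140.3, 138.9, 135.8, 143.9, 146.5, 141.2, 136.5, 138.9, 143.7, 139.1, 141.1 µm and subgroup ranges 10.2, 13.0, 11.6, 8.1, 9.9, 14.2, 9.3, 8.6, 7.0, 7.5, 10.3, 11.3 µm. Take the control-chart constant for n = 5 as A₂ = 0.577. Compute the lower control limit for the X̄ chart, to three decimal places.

X̄̄ = (141.1 + 140.3 + 138.9 + 135.8 + 143.9 + 146.5 + 141.2 + 136.5 + 138.9 + 143.7 + 139.1 + 141.1) / 12 = 1687.0000 / 12 = 140.5833
R̄ = (10.2 + 13.0 + 11.6 + 8.1 + 9.9 + 14.2 + 9.3 + 8.6 + 7.0 + 7.5 + 10.3 + 11.3) / 12 = 121.0000 / 12 = 10.0833
LCL = X̄̄ − A₂·R̄ = 140.5833 − 0.577 × 10.0833 = 134.7653

134.765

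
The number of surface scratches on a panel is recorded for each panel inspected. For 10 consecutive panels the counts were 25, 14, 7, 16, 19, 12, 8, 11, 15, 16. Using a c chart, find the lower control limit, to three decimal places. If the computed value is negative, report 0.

c̄ = (25 + 14 + 7 + 16 + 19 + 12 + 8 + 11 + 15 + 16) / 10 = 143 / 10 = 14.3000
LCL = c̄ − 3√c̄ = 14.3000 − 3 × 3.7815 = 2.9554

2.955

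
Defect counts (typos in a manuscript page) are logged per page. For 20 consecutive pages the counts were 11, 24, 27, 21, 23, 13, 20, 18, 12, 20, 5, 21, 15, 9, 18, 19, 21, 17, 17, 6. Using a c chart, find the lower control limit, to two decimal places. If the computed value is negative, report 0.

4.54

c̄ = (11 + 24 + 27 + 21 + 23 + 13 + 20 + 18 + 12 + 20 + 5 + 21 + 15 + 9 + 18 + 19 + 21 + 17 + 17 + 6) / 20 = 337 / 20 = 16.8500
LCL = c̄ − 3√c̄ = 16.8500 − 3 × 4.1049 = 4.5354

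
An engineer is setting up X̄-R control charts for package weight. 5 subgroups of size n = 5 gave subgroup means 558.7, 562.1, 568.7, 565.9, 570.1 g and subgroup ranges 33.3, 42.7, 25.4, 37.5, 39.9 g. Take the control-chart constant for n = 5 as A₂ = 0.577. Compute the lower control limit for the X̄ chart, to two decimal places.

544.47

X̄̄ = (558.7 + 562.1 + 568.7 + 565.9 + 570.1) / 5 = 2825.5000 / 5 = 565.1000
R̄ = (33.3 + 42.7 + 25.4 + 37.5 + 39.9) / 5 = 178.8000 / 5 = 35.7600
LCL = X̄̄ − A₂·R̄ = 565.1000 − 0.577 × 35.7600 = 544.4665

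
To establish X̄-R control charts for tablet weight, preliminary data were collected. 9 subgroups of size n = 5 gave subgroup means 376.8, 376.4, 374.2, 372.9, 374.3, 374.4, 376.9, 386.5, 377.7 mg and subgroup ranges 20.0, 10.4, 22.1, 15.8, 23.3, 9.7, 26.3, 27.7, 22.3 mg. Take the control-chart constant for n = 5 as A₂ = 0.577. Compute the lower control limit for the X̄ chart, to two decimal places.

X̄̄ = (376.8 + 376.4 + 374.2 + 372.9 + 374.3 + 374.4 + 376.9 + 386.5 + 377.7) / 9 = 3390.1000 / 9 = 376.6778
R̄ = (20.0 + 10.4 + 22.1 + 15.8 + 23.3 + 9.7 + 26.3 + 27.7 + 22.3) / 9 = 177.6000 / 9 = 19.7333
LCL = X̄̄ − A₂·R̄ = 376.6778 − 0.577 × 19.7333 = 365.2916

365.29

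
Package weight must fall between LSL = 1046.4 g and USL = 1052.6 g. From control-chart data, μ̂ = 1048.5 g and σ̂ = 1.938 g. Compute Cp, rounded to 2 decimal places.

0.53

Cp = (USL − LSL) / (6σ̂) = (1052.6 − 1046.4) / (6 × 1.938) = 6.2000 / 11.6280 = 0.5332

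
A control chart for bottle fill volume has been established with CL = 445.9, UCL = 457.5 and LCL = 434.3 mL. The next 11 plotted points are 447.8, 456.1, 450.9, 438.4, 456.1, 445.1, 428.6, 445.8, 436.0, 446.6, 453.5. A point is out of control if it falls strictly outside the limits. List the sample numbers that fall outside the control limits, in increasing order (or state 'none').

7

Compare each point to [434.3, 457.5]: sample 7 = 428.6 < LCL.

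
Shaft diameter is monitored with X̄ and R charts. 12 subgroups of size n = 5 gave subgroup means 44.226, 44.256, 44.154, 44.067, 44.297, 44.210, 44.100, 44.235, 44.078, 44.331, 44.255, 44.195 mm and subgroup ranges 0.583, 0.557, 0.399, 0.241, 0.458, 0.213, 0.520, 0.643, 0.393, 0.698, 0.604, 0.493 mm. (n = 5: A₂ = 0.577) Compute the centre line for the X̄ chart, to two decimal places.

44.20

X̄̄ = (44.226 + 44.256 + 44.154 + 44.067 + 44.297 + 44.210 + 44.100 + 44.235 + 44.078 + 44.331 + 44.255 + 44.195) / 12 = 530.4040 / 12 = 44.2003
CL = X̄̄ = 44.2003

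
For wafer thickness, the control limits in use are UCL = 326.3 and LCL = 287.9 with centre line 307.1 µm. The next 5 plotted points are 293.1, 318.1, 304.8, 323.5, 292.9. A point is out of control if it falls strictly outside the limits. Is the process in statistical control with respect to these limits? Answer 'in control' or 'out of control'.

in control

All 5 points lie within [287.9, 326.3].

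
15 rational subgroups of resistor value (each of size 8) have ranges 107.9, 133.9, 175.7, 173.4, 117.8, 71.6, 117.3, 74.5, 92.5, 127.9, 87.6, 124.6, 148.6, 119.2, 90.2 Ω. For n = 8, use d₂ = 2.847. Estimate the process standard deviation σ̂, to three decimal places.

R̄ = (107.9 + 133.9 + 175.7 + 173.4 + 117.8 + 71.6 + 117.3 + 74.5 + 92.5 + 127.9 + 87.6 + 124.6 + 148.6 + 119.2 + 90.2) / 15 = 117.5133
σ̂ = R̄ / d₂ = 117.5133 / 2.847 = 41.2762

41.276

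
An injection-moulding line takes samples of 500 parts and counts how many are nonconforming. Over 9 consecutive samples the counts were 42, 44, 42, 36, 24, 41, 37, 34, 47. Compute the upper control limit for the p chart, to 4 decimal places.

p̄ = Σdᵢ / (k·n) = 347 / (9 × 500) = 0.07711
UCL = p̄ + 3·√(p̄(1−p̄)/n) = 0.07711 + 3 × √(0.07711×0.92289/500) = 0.07711 + 3 × 0.01193 = 0.11290

0.1129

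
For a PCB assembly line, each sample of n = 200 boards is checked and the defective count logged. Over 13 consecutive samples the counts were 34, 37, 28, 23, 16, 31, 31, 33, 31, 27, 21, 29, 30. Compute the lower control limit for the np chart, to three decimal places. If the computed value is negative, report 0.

p̄ = Σdᵢ / (k·n) = 371 / (13 × 200) = 0.14269
LCL = np̄ − 3·√(np̄(1−p̄)) = 28.5385 − 3 × 4.9463 = 13.6995

13.699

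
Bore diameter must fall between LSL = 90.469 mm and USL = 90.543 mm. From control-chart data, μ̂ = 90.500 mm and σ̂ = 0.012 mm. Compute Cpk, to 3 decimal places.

0.861

Cpu = (USL − μ̂) / (3σ̂) = (90.543 − 90.500) / (3 × 0.012) = 1.1944; Cpl = (μ̂ − LSL) / (3σ̂) = (90.500 − 90.469) / (3 × 0.012) = 0.8611; Cpk = min(Cpu, Cpl) = 0.8611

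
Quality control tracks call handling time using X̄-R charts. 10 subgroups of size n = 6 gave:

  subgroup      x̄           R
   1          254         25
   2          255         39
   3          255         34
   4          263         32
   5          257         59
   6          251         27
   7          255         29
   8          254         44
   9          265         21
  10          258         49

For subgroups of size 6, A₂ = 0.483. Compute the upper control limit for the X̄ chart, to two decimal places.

274.04

X̄̄ = (254 + 255 + 255 + 263 + 257 + 251 + 255 + 254 + 265 + 258) / 10 = 2567.0000 / 10 = 256.7000
R̄ = (25 + 39 + 34 + 32 + 59 + 27 + 29 + 44 + 21 + 49) / 10 = 359.0000 / 10 = 35.9000
UCL = X̄̄ + A₂·R̄ = 256.7000 + 0.483 × 35.9000 = 274.0397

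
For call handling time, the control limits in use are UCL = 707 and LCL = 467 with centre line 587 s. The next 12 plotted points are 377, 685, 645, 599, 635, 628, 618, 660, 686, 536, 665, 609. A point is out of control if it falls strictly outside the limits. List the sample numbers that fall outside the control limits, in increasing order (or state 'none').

1

Compare each point to [467, 707]: sample 1 = 377 < LCL.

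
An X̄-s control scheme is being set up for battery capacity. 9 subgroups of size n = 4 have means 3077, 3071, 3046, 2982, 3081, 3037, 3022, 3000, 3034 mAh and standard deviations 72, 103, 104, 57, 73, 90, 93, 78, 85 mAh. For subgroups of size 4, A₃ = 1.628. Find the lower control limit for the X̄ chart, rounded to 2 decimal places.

2902.32

X̄̄ = (3077 + 3071 + 3046 + 2982 + 3081 + 3037 + 3022 + 3000 + 3034) / 9 = 3038.8889
s̄ = (72 + 103 + 104 + 57 + 73 + 90 + 93 + 78 + 85) / 9 = 83.8889
LCL = X̄̄ − A₃·s̄ = 3038.8889 − 1.628 × 83.8889 = 2902.3178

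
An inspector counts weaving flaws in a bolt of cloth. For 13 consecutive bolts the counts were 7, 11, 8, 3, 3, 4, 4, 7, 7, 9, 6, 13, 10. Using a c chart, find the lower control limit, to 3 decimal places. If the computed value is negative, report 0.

c̄ = (7 + 11 + 8 + 3 + 3 + 4 + 4 + 7 + 7 + 9 + 6 + 13 + 10) / 13 = 92 / 13 = 7.0769
LCL = c̄ − 3√c̄ = 7.0769 − 3 × 2.6602 = -0.9038 → 0 (cannot be negative)

0.000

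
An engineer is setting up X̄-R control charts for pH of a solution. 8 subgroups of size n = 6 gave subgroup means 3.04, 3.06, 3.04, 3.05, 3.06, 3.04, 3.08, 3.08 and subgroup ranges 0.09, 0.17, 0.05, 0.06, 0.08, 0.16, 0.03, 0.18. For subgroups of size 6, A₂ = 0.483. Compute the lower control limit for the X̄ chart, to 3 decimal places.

3.007

X̄̄ = (3.04 + 3.06 + 3.04 + 3.05 + 3.06 + 3.04 + 3.08 + 3.08) / 8 = 24.4500 / 8 = 3.0562
R̄ = (0.09 + 0.17 + 0.05 + 0.06 + 0.08 + 0.16 + 0.03 + 0.18) / 8 = 0.8200 / 8 = 0.1025
LCL = X̄̄ − A₂·R̄ = 3.0562 − 0.483 × 0.1025 = 3.0067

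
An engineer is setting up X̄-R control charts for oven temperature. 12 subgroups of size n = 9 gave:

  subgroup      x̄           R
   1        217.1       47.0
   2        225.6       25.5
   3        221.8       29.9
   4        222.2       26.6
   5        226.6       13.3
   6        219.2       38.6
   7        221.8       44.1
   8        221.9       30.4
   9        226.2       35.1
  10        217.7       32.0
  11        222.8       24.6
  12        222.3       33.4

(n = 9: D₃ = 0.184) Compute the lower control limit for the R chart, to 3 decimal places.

R̄ = (47.0 + 25.5 + 29.9 + 26.6 + 13.3 + 38.6 + 44.1 + 30.4 + 35.1 + 32.0 + 24.6 + 33.4) / 12 = 380.5000 / 12 = 31.7083
LCL_R = D₃·R̄ = 0.184 × 31.7083 = 5.8343

5.834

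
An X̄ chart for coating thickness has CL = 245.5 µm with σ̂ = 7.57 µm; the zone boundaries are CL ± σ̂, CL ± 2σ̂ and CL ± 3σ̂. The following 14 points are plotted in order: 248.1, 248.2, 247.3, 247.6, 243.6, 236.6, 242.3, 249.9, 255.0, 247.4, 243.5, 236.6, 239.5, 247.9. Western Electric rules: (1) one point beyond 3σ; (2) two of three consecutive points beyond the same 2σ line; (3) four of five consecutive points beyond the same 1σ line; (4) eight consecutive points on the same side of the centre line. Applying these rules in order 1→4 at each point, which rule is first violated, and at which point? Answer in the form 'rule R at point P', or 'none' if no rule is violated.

Zone of each point (C = within 1σ̂, B = 1σ̂–2σ̂, A = 2σ̂–3σ̂, * = beyond 3σ̂; sign = side of CL): 1:+C, 2:+C, 3:+C, 4:+C, 5:-C, 6:-B, 7:-C, 8:+C, 9:+B, 10:+C, 11:-C, 12:-B, 13:-C, 14:+C
No rule fires across all 14 points.

none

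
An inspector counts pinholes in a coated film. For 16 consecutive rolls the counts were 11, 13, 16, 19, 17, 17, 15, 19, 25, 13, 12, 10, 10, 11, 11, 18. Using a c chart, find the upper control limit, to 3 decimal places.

c̄ = (11 + 13 + 16 + 19 + 17 + 17 + 15 + 19 + 25 + 13 + 12 + 10 + 10 + 11 + 11 + 18) / 16 = 237 / 16 = 14.8125
UCL = c̄ + 3√c̄ = 14.8125 + 3 × √14.8125 = 14.8125 + 3 × 3.8487 = 26.3586

26.359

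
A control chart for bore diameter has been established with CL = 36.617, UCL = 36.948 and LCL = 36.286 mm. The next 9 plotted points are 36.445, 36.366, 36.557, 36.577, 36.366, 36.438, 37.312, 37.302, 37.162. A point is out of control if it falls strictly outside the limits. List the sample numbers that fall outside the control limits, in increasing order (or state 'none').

7, 8, 9

Compare each point to [36.286, 36.948]: sample 7 = 37.312 > UCL; sample 8 = 37.302 > UCL; sample 9 = 37.162 > UCL.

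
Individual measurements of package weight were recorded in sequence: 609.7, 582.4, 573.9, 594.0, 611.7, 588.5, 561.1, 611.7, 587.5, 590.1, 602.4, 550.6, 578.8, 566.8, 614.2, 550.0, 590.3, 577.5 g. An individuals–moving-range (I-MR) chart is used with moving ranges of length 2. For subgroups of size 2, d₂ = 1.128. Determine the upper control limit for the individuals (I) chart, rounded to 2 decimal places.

X̄ = (609.7 + 582.4 + 573.9 + 594.0 + 611.7 + 588.5 + 561.1 + 611.7 + 587.5 + 590.1 + 602.4 + 550.6 + 578.8 + 566.8 + 614.2 + 550.0 + 590.3 + 577.5) / 18 = 585.6222
Moving ranges: 27.3, 8.5, 20.1, 17.7, 23.2, 27.4, 50.6, 24.2, 2.6, 12.3, 51.8, 28.2, 12.0, 47.4, 64.2, 40.3, 12.8; M̄R̄ = 470.6000 / 17 = 27.6824
UCL = X̄ + 3·M̄R̄/d₂ = 585.6222 + 3 × 27.6824 / 1.128 = 659.2455

659.25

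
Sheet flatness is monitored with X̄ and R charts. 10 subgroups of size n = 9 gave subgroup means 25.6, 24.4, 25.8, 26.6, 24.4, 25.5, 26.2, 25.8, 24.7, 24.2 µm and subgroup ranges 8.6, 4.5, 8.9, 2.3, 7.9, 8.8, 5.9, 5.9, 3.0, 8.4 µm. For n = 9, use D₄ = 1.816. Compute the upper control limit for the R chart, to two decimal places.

11.66

R̄ = (8.6 + 4.5 + 8.9 + 2.3 + 7.9 + 8.8 + 5.9 + 5.9 + 3.0 + 8.4) / 10 = 64.2000 / 10 = 6.4200
UCL_R = D₄·R̄ = 1.816 × 6.4200 = 11.6587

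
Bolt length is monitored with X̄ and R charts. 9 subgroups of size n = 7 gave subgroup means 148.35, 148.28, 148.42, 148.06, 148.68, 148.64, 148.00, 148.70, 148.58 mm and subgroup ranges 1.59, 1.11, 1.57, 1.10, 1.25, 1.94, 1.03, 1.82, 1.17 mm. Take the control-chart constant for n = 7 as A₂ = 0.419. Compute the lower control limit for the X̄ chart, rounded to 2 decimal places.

147.83

X̄̄ = (148.35 + 148.28 + 148.42 + 148.06 + 148.68 + 148.64 + 148.00 + 148.70 + 148.58) / 9 = 1335.7100 / 9 = 148.4122
R̄ = (1.59 + 1.11 + 1.57 + 1.10 + 1.25 + 1.94 + 1.03 + 1.82 + 1.17) / 9 = 12.5800 / 9 = 1.3978
LCL = X̄̄ − A₂·R̄ = 148.4122 − 0.419 × 1.3978 = 147.8266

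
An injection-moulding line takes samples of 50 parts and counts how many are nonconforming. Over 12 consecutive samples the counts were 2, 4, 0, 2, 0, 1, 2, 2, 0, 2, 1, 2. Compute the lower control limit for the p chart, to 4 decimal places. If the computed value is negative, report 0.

p̄ = Σdᵢ / (k·n) = 18 / (12 × 50) = 0.03000
LCL = p̄ − 3·√(p̄(1−p̄)/n) = 0.03000 − 3 × 0.02412 = -0.04237 → 0 (negative, so LCL = 0)

0.0000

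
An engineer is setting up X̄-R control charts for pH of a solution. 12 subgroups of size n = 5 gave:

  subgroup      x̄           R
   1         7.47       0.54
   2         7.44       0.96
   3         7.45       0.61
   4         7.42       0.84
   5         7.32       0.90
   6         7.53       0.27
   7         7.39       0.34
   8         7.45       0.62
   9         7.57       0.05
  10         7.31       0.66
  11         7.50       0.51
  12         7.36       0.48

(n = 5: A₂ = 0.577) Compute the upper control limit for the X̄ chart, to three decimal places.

7.760

X̄̄ = (7.47 + 7.44 + 7.45 + 7.42 + 7.32 + 7.53 + 7.39 + 7.45 + 7.57 + 7.31 + 7.50 + 7.36) / 12 = 89.2100 / 12 = 7.4342
R̄ = (0.54 + 0.96 + 0.61 + 0.84 + 0.90 + 0.27 + 0.34 + 0.62 + 0.05 + 0.66 + 0.51 + 0.48) / 12 = 6.7800 / 12 = 0.5650
UCL = X̄̄ + A₂·R̄ = 7.4342 + 0.577 × 0.5650 = 7.7602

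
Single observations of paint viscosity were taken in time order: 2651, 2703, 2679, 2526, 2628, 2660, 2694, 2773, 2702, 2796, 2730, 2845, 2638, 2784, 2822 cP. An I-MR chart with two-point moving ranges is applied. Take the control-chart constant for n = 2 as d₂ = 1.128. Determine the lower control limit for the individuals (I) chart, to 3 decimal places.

2478.300

X̄ = (2651 + 2703 + 2679 + 2526 + 2628 + 2660 + 2694 + 2773 + 2702 + 2796 + 2730 + 2845 + 2638 + 2784 + 2822) / 15 = 2708.7333
Moving ranges: 52, 24, 153, 102, 32, 34, 79, 71, 94, 66, 115, 207, 146, 38; M̄R̄ = 1213.0000 / 14 = 86.6429
LCL = X̄ − 3·M̄R̄/d₂ = 2708.7333 − 3 × 86.6429 / 1.128 = 2478.3002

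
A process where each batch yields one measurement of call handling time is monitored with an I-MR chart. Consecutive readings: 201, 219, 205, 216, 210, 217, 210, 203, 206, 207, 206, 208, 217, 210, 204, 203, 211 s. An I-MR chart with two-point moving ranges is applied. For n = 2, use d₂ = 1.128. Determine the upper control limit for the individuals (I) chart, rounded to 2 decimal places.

226.95

X̄ = (201 + 219 + 205 + 216 + 210 + 217 + 210 + 203 + 206 + 207 + 206 + 208 + 217 + 210 + 204 + 203 + 211) / 17 = 209.0000
Moving ranges: 18, 14, 11, 6, 7, 7, 7, 3, 1, 1, 2, 9, 7, 6, 1, 8; M̄R̄ = 108.0000 / 16 = 6.7500
UCL = X̄ + 3·M̄R̄/d₂ = 209.0000 + 3 × 6.7500 / 1.128 = 226.9521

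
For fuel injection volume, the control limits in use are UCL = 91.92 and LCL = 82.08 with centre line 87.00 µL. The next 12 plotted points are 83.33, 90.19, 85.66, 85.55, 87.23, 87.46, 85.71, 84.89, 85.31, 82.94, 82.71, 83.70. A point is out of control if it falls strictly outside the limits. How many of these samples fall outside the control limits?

All 12 points lie within [82.08, 91.92].

0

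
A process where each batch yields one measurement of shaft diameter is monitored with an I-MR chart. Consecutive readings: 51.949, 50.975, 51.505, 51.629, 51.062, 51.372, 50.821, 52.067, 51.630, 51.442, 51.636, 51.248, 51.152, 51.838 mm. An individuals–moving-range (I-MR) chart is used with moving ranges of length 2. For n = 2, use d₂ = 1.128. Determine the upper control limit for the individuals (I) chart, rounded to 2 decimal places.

52.74

X̄ = (51.949 + 50.975 + 51.505 + 51.629 + 51.062 + 51.372 + 50.821 + 52.067 + 51.630 + 51.442 + 51.636 + 51.248 + 51.152 + 51.838) / 14 = 51.4519
Moving ranges: 0.974, 0.530, 0.124, 0.567, 0.310, 0.551, 1.246, 0.437, 0.188, 0.194, 0.388, 0.096, 0.686; M̄R̄ = 6.2910 / 13 = 0.4839
UCL = X̄ + 3·M̄R̄/d₂ = 51.4519 + 3 × 0.4839 / 1.128 = 52.7389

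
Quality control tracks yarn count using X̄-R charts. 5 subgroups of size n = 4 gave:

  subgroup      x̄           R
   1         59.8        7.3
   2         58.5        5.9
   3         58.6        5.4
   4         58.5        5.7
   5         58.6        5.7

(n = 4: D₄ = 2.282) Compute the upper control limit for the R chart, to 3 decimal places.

13.692

R̄ = (7.3 + 5.9 + 5.4 + 5.7 + 5.7) / 5 = 30.0000 / 5 = 6.0000
UCL_R = D₄·R̄ = 2.282 × 6.0000 = 13.6920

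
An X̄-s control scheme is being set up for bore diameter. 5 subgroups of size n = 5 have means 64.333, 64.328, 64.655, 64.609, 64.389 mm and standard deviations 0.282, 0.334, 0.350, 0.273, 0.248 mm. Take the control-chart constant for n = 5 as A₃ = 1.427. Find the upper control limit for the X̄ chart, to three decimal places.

X̄̄ = (64.333 + 64.328 + 64.655 + 64.609 + 64.389) / 5 = 64.4628
s̄ = (0.282 + 0.334 + 0.350 + 0.273 + 0.248) / 5 = 0.2974
UCL = X̄̄ + A₃·s̄ = 64.4628 + 1.427 × 0.2974 = 64.8872

64.887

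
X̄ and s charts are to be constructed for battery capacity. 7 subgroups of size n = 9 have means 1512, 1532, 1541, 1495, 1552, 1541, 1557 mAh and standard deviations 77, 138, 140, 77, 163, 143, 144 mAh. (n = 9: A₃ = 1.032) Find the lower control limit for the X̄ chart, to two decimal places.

X̄̄ = (1512 + 1532 + 1541 + 1495 + 1552 + 1541 + 1557) / 7 = 1532.8571
s̄ = (77 + 138 + 140 + 77 + 163 + 143 + 144) / 7 = 126.0000
LCL = X̄̄ − A₃·s̄ = 1532.8571 − 1.032 × 126.0000 = 1402.8251

1402.83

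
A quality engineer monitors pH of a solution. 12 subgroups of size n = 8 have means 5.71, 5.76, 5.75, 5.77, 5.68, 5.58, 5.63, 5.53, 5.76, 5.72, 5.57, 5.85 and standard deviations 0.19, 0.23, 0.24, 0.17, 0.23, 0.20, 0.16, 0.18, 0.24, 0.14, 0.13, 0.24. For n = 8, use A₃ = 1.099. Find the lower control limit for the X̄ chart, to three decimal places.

5.477

X̄̄ = (5.71 + 5.76 + 5.75 + 5.77 + 5.68 + 5.58 + 5.63 + 5.53 + 5.76 + 5.72 + 5.57 + 5.85) / 12 = 5.6925
s̄ = (0.19 + 0.23 + 0.24 + 0.17 + 0.23 + 0.20 + 0.16 + 0.18 + 0.24 + 0.14 + 0.13 + 0.24) / 12 = 0.1958
LCL = X̄̄ − A₃·s̄ = 5.6925 − 1.099 × 0.1958 = 5.4773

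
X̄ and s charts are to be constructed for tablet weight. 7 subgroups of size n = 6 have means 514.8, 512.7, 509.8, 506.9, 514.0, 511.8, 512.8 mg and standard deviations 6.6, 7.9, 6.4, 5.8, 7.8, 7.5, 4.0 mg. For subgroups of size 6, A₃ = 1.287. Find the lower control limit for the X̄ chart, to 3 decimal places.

503.371

X̄̄ = (514.8 + 512.7 + 509.8 + 506.9 + 514.0 + 511.8 + 512.8) / 7 = 511.8286
s̄ = (6.6 + 7.9 + 6.4 + 5.8 + 7.8 + 7.5 + 4.0) / 7 = 6.5714
LCL = X̄̄ − A₃·s̄ = 511.8286 − 1.287 × 6.5714 = 503.3711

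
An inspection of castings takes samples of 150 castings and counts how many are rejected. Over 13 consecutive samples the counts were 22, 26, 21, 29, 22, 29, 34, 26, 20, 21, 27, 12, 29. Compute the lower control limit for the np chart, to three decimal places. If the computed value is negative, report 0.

10.888

p̄ = Σdᵢ / (k·n) = 318 / (13 × 150) = 0.16308
LCL = np̄ − 3·√(np̄(1−p̄)) = 24.4615 − 3 × 4.5246 = 10.8876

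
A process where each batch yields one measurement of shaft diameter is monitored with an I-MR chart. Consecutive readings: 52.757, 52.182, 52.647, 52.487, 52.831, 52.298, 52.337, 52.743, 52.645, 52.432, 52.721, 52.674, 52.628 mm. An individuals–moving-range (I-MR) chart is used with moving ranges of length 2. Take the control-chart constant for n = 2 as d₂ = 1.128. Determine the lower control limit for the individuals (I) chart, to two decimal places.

X̄ = (52.757 + 52.182 + 52.647 + 52.487 + 52.831 + 52.298 + 52.337 + 52.743 + 52.645 + 52.432 + 52.721 + 52.674 + 52.628) / 13 = 52.5678
Moving ranges: 0.575, 0.465, 0.160, 0.344, 0.533, 0.039, 0.406, 0.098, 0.213, 0.289, 0.047, 0.046; M̄R̄ = 3.2150 / 12 = 0.2679
LCL = X̄ − 3·M̄R̄/d₂ = 52.5678 − 3 × 0.2679 / 1.128 = 51.8553

51.86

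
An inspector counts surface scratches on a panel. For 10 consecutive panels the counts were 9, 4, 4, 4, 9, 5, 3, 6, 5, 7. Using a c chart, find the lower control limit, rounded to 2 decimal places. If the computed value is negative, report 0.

0.00

c̄ = (9 + 4 + 4 + 4 + 9 + 5 + 3 + 6 + 5 + 7) / 10 = 56 / 10 = 5.6000
LCL = c̄ − 3√c̄ = 5.6000 − 3 × 2.3664 = -1.4993 → 0 (cannot be negative)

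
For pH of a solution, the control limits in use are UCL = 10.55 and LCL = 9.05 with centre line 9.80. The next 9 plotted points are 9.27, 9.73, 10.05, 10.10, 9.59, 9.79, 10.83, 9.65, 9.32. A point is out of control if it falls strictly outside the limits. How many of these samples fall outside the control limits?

1

Compare each point to [9.05, 10.55]: sample 7 = 10.83 > UCL.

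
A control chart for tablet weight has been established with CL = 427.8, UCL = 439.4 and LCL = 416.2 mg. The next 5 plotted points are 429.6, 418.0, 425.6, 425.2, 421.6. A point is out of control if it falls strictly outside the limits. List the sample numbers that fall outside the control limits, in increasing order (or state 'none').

none

All 5 points lie within [416.2, 439.4].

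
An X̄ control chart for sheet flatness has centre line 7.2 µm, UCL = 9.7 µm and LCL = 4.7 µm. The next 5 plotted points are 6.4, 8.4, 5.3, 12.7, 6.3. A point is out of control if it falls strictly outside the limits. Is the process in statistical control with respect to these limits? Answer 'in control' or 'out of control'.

Compare each point to [4.7, 9.7]: sample 4 = 12.7 > UCL.

out of control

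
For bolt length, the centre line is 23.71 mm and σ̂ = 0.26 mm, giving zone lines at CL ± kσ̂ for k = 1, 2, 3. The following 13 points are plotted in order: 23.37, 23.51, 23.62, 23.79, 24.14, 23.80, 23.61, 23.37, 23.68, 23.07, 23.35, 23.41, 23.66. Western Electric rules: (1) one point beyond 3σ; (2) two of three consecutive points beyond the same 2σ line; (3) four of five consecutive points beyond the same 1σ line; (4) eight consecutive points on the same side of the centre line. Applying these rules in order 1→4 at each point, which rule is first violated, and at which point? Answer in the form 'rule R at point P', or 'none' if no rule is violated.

Zone of each point (C = within 1σ̂, B = 1σ̂–2σ̂, A = 2σ̂–3σ̂, * = beyond 3σ̂; sign = side of CL): 1:-B, 2:-C, 3:-C, 4:+C, 5:+B, 6:+C, 7:-C, 8:-B, 9:-C, 10:-A, 11:-B, 12:-B, 13:-C
Rule 3 (four of five consecutive points beyond the same 1σ limit) is satisfied at point 12.

rule 3 at point 12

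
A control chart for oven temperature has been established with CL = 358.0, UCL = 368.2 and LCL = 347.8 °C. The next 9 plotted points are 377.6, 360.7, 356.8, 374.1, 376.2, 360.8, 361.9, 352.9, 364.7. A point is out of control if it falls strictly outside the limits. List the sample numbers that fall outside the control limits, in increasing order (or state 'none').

Compare each point to [347.8, 368.2]: sample 1 = 377.6 > UCL; sample 4 = 374.1 > UCL; sample 5 = 376.2 > UCL.

1, 4, 5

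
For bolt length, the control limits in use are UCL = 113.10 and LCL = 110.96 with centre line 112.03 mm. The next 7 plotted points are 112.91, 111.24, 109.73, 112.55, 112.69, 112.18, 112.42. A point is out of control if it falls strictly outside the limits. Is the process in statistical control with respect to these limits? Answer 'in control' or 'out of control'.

out of control

Compare each point to [110.96, 113.10]: sample 3 = 109.73 < LCL.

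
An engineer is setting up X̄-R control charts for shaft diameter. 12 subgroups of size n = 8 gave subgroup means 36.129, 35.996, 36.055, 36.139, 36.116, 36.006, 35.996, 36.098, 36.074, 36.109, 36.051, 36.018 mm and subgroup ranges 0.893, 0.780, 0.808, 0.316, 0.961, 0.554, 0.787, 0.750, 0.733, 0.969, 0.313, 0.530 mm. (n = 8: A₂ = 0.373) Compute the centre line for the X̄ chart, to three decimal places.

36.066

X̄̄ = (36.129 + 35.996 + 36.055 + 36.139 + 36.116 + 36.006 + 35.996 + 36.098 + 36.074 + 36.109 + 36.051 + 36.018) / 12 = 432.7870 / 12 = 36.0656
CL = X̄̄ = 36.0656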